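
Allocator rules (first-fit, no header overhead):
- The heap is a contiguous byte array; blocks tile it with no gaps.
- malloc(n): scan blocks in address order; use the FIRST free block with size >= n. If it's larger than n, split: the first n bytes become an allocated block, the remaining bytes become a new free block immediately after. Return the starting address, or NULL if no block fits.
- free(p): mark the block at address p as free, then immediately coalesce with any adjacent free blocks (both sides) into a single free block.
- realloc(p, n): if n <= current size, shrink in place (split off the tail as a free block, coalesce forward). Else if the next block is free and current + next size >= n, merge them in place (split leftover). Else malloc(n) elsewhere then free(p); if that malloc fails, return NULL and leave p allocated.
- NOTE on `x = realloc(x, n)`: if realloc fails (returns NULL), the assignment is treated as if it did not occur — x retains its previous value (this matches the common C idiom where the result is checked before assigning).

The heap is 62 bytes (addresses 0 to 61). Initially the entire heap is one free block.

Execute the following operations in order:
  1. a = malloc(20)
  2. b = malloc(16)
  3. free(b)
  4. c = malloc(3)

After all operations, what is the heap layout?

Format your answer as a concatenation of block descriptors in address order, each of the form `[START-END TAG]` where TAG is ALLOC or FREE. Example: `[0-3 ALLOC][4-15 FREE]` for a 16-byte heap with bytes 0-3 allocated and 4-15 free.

Answer: [0-19 ALLOC][20-22 ALLOC][23-61 FREE]

Derivation:
Op 1: a = malloc(20) -> a = 0; heap: [0-19 ALLOC][20-61 FREE]
Op 2: b = malloc(16) -> b = 20; heap: [0-19 ALLOC][20-35 ALLOC][36-61 FREE]
Op 3: free(b) -> (freed b); heap: [0-19 ALLOC][20-61 FREE]
Op 4: c = malloc(3) -> c = 20; heap: [0-19 ALLOC][20-22 ALLOC][23-61 FREE]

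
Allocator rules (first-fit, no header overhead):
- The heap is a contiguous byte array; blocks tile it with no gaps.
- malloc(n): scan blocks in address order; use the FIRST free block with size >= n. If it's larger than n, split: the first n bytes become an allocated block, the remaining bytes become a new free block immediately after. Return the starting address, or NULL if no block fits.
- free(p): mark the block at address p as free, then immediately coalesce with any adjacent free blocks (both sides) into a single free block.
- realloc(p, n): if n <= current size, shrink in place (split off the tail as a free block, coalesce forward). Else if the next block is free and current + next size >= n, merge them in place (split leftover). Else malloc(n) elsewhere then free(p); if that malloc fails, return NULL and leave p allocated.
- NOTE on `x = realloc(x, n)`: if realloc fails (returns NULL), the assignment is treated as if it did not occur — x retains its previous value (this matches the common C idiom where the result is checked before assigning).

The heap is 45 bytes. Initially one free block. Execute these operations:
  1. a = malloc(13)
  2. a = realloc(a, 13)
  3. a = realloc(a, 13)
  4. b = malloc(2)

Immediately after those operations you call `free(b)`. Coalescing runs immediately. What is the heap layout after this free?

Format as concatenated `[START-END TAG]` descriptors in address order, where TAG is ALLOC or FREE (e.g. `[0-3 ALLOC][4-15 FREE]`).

Op 1: a = malloc(13) -> a = 0; heap: [0-12 ALLOC][13-44 FREE]
Op 2: a = realloc(a, 13) -> a = 0; heap: [0-12 ALLOC][13-44 FREE]
Op 3: a = realloc(a, 13) -> a = 0; heap: [0-12 ALLOC][13-44 FREE]
Op 4: b = malloc(2) -> b = 13; heap: [0-12 ALLOC][13-14 ALLOC][15-44 FREE]
free(b): b = 13 -> block [13-14 ALLOC]; mark free, coalesce with adjacent free neighbors -> [0-12 ALLOC][13-44 FREE]

Answer: [0-12 ALLOC][13-44 FREE]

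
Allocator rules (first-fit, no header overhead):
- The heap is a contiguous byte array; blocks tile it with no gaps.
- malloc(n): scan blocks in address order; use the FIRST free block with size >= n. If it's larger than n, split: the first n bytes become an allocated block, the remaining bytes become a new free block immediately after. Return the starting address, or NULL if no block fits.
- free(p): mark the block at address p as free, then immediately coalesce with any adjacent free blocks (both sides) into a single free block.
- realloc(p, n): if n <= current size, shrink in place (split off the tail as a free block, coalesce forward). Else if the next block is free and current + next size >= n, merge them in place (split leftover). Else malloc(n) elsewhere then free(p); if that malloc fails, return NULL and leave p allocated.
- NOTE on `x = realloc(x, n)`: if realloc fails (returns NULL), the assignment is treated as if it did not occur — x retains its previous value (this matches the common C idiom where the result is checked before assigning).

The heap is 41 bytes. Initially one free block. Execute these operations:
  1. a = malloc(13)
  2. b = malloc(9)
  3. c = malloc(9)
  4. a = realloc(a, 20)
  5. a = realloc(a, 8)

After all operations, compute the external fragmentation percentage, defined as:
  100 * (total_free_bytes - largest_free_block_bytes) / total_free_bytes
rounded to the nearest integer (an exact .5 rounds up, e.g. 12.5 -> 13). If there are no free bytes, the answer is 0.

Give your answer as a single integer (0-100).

Answer: 33

Derivation:
Op 1: a = malloc(13) -> a = 0; heap: [0-12 ALLOC][13-40 FREE]
Op 2: b = malloc(9) -> b = 13; heap: [0-12 ALLOC][13-21 ALLOC][22-40 FREE]
Op 3: c = malloc(9) -> c = 22; heap: [0-12 ALLOC][13-21 ALLOC][22-30 ALLOC][31-40 FREE]
Op 4: a = realloc(a, 20) -> NULL (a unchanged); heap: [0-12 ALLOC][13-21 ALLOC][22-30 ALLOC][31-40 FREE]
Op 5: a = realloc(a, 8) -> a = 0; heap: [0-7 ALLOC][8-12 FREE][13-21 ALLOC][22-30 ALLOC][31-40 FREE]
Free blocks: [5 10] total_free=15 largest=10 -> 100*(15-10)/15 = 500/15 ≈ 33.333 -> rounds to 33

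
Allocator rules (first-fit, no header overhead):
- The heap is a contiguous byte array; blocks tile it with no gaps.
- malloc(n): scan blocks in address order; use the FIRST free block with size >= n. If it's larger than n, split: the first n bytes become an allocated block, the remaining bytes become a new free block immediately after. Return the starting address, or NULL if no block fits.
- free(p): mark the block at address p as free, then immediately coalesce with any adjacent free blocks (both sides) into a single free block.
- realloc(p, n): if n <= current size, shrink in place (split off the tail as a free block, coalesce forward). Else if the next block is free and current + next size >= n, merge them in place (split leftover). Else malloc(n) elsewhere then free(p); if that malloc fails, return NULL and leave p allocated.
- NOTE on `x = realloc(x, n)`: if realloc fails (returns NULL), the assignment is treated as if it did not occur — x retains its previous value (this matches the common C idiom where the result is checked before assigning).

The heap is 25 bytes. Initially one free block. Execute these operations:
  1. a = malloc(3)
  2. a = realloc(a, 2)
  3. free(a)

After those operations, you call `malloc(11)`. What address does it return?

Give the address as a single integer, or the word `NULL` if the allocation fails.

Op 1: a = malloc(3) -> a = 0; heap: [0-2 ALLOC][3-24 FREE]
Op 2: a = realloc(a, 2) -> a = 0; heap: [0-1 ALLOC][2-24 FREE]
Op 3: free(a) -> (freed a); heap: [0-24 FREE]
malloc(11): first-fit scan over [0-24 FREE] -> 0

Answer: 0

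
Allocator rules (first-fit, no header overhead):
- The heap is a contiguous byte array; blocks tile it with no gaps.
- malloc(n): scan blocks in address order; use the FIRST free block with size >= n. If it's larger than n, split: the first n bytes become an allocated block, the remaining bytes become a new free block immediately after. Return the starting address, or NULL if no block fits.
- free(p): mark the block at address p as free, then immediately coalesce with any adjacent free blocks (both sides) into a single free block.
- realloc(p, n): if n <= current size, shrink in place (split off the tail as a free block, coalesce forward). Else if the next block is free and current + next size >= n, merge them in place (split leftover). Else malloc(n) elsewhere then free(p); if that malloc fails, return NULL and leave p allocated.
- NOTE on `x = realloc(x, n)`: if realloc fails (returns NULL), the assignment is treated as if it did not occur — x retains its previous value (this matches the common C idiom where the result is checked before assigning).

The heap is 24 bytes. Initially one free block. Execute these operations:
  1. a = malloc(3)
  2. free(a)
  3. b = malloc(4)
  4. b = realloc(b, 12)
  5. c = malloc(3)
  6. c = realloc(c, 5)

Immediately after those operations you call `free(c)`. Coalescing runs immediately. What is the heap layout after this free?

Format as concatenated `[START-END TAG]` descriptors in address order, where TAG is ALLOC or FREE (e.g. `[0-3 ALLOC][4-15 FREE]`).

Op 1: a = malloc(3) -> a = 0; heap: [0-2 ALLOC][3-23 FREE]
Op 2: free(a) -> (freed a); heap: [0-23 FREE]
Op 3: b = malloc(4) -> b = 0; heap: [0-3 ALLOC][4-23 FREE]
Op 4: b = realloc(b, 12) -> b = 0; heap: [0-11 ALLOC][12-23 FREE]
Op 5: c = malloc(3) -> c = 12; heap: [0-11 ALLOC][12-14 ALLOC][15-23 FREE]
Op 6: c = realloc(c, 5) -> c = 12; heap: [0-11 ALLOC][12-16 ALLOC][17-23 FREE]
free(c): c = 12 -> block [12-16 ALLOC]; mark free, coalesce with adjacent free neighbors -> [0-11 ALLOC][12-23 FREE]

Answer: [0-11 ALLOC][12-23 FREE]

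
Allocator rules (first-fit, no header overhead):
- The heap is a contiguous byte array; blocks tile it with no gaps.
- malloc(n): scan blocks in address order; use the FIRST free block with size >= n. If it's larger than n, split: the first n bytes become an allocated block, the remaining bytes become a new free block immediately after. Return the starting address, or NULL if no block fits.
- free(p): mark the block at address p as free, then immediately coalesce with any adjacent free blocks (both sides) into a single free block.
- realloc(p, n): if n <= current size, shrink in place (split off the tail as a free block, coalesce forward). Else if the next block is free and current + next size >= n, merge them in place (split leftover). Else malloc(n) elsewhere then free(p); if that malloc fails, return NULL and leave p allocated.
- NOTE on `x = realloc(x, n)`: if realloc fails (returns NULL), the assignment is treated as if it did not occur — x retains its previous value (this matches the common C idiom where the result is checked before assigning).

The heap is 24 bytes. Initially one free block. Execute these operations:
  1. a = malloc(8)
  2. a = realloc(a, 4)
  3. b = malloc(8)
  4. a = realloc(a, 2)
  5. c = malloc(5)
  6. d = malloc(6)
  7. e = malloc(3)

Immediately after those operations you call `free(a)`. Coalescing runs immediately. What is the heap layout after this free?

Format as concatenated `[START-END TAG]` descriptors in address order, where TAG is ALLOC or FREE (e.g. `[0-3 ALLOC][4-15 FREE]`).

Op 1: a = malloc(8) -> a = 0; heap: [0-7 ALLOC][8-23 FREE]
Op 2: a = realloc(a, 4) -> a = 0; heap: [0-3 ALLOC][4-23 FREE]
Op 3: b = malloc(8) -> b = 4; heap: [0-3 ALLOC][4-11 ALLOC][12-23 FREE]
Op 4: a = realloc(a, 2) -> a = 0; heap: [0-1 ALLOC][2-3 FREE][4-11 ALLOC][12-23 FREE]
Op 5: c = malloc(5) -> c = 12; heap: [0-1 ALLOC][2-3 FREE][4-11 ALLOC][12-16 ALLOC][17-23 FREE]
Op 6: d = malloc(6) -> d = 17; heap: [0-1 ALLOC][2-3 FREE][4-11 ALLOC][12-16 ALLOC][17-22 ALLOC][23-23 FREE]
Op 7: e = malloc(3) -> e = NULL; heap: [0-1 ALLOC][2-3 FREE][4-11 ALLOC][12-16 ALLOC][17-22 ALLOC][23-23 FREE]
free(a): a = 0 -> block [0-1 ALLOC]; mark free, coalesce with adjacent free neighbors -> [0-3 FREE][4-11 ALLOC][12-16 ALLOC][17-22 ALLOC][23-23 FREE]

Answer: [0-3 FREE][4-11 ALLOC][12-16 ALLOC][17-22 ALLOC][23-23 FREE]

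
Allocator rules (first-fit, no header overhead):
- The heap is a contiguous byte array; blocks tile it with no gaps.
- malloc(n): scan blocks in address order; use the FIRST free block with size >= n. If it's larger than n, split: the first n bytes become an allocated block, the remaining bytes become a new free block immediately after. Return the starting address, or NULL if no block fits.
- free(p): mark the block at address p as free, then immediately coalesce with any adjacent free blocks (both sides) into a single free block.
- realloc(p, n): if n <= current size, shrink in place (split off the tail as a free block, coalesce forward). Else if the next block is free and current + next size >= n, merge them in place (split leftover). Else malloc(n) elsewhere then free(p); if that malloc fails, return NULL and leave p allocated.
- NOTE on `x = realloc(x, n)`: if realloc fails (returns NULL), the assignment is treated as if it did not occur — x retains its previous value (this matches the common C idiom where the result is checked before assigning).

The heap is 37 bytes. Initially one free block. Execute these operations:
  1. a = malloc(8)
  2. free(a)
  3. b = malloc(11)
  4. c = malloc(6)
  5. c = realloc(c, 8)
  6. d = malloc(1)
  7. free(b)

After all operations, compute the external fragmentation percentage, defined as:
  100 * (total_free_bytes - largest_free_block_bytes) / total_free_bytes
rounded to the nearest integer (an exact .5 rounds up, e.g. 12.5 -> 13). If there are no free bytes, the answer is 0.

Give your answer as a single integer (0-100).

Answer: 39

Derivation:
Op 1: a = malloc(8) -> a = 0; heap: [0-7 ALLOC][8-36 FREE]
Op 2: free(a) -> (freed a); heap: [0-36 FREE]
Op 3: b = malloc(11) -> b = 0; heap: [0-10 ALLOC][11-36 FREE]
Op 4: c = malloc(6) -> c = 11; heap: [0-10 ALLOC][11-16 ALLOC][17-36 FREE]
Op 5: c = realloc(c, 8) -> c = 11; heap: [0-10 ALLOC][11-18 ALLOC][19-36 FREE]
Op 6: d = malloc(1) -> d = 19; heap: [0-10 ALLOC][11-18 ALLOC][19-19 ALLOC][20-36 FREE]
Op 7: free(b) -> (freed b); heap: [0-10 FREE][11-18 ALLOC][19-19 ALLOC][20-36 FREE]
Free blocks: [11 17] total_free=28 largest=17 -> 100*(28-17)/28 = 1100/28 ≈ 39.286 -> rounds to 39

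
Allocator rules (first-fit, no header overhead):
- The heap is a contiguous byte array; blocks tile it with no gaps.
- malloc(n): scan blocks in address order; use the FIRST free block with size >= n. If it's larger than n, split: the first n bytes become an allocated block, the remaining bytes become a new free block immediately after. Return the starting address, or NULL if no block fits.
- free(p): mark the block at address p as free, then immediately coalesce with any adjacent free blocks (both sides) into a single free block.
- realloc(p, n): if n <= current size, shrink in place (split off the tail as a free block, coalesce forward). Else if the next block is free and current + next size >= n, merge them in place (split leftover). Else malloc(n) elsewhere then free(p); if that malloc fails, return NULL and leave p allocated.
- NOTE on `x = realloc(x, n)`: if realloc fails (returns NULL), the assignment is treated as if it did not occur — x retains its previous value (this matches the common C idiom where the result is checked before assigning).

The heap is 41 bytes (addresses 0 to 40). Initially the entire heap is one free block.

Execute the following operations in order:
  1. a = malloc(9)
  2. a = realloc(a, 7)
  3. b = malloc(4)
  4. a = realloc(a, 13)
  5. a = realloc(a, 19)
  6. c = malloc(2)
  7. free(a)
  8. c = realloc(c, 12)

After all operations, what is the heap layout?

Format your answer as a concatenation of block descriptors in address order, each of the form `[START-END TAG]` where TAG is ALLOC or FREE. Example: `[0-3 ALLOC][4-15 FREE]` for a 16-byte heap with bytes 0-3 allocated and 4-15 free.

Op 1: a = malloc(9) -> a = 0; heap: [0-8 ALLOC][9-40 FREE]
Op 2: a = realloc(a, 7) -> a = 0; heap: [0-6 ALLOC][7-40 FREE]
Op 3: b = malloc(4) -> b = 7; heap: [0-6 ALLOC][7-10 ALLOC][11-40 FREE]
Op 4: a = realloc(a, 13) -> a = 11; heap: [0-6 FREE][7-10 ALLOC][11-23 ALLOC][24-40 FREE]
Op 5: a = realloc(a, 19) -> a = 11; heap: [0-6 FREE][7-10 ALLOC][11-29 ALLOC][30-40 FREE]
Op 6: c = malloc(2) -> c = 0; heap: [0-1 ALLOC][2-6 FREE][7-10 ALLOC][11-29 ALLOC][30-40 FREE]
Op 7: free(a) -> (freed a); heap: [0-1 ALLOC][2-6 FREE][7-10 ALLOC][11-40 FREE]
Op 8: c = realloc(c, 12) -> c = 11; heap: [0-6 FREE][7-10 ALLOC][11-22 ALLOC][23-40 FREE]

Answer: [0-6 FREE][7-10 ALLOC][11-22 ALLOC][23-40 FREE]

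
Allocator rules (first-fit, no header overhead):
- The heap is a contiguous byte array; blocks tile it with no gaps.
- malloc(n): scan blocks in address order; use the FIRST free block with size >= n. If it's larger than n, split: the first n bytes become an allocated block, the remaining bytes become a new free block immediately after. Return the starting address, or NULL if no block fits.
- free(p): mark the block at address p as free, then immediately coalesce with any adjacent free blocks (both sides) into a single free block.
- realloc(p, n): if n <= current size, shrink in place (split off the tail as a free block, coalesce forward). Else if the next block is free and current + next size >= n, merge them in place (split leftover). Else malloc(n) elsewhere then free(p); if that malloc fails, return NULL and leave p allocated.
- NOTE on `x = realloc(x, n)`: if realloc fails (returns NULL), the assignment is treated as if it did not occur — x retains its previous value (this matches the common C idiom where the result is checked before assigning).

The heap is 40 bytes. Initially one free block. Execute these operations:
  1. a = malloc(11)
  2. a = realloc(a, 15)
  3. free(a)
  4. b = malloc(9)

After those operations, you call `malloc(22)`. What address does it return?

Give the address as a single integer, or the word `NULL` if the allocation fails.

Op 1: a = malloc(11) -> a = 0; heap: [0-10 ALLOC][11-39 FREE]
Op 2: a = realloc(a, 15) -> a = 0; heap: [0-14 ALLOC][15-39 FREE]
Op 3: free(a) -> (freed a); heap: [0-39 FREE]
Op 4: b = malloc(9) -> b = 0; heap: [0-8 ALLOC][9-39 FREE]
malloc(22): first-fit scan over [0-8 ALLOC][9-39 FREE] -> 9

Answer: 9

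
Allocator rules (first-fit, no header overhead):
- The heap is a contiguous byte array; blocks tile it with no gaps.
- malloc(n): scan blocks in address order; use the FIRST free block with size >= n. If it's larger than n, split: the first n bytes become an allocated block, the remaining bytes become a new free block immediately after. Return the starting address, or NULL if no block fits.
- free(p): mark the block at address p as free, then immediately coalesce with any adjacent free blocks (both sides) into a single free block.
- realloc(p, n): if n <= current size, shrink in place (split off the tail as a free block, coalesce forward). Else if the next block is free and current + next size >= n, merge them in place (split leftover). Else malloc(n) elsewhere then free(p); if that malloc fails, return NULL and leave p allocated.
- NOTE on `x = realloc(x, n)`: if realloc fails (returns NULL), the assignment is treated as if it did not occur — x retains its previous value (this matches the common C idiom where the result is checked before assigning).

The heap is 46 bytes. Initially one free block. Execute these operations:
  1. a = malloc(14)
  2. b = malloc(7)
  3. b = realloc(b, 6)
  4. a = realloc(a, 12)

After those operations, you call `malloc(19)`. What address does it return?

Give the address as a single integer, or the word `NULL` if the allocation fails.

Answer: 20

Derivation:
Op 1: a = malloc(14) -> a = 0; heap: [0-13 ALLOC][14-45 FREE]
Op 2: b = malloc(7) -> b = 14; heap: [0-13 ALLOC][14-20 ALLOC][21-45 FREE]
Op 3: b = realloc(b, 6) -> b = 14; heap: [0-13 ALLOC][14-19 ALLOC][20-45 FREE]
Op 4: a = realloc(a, 12) -> a = 0; heap: [0-11 ALLOC][12-13 FREE][14-19 ALLOC][20-45 FREE]
malloc(19): first-fit scan over [0-11 ALLOC][12-13 FREE][14-19 ALLOC][20-45 FREE] -> 20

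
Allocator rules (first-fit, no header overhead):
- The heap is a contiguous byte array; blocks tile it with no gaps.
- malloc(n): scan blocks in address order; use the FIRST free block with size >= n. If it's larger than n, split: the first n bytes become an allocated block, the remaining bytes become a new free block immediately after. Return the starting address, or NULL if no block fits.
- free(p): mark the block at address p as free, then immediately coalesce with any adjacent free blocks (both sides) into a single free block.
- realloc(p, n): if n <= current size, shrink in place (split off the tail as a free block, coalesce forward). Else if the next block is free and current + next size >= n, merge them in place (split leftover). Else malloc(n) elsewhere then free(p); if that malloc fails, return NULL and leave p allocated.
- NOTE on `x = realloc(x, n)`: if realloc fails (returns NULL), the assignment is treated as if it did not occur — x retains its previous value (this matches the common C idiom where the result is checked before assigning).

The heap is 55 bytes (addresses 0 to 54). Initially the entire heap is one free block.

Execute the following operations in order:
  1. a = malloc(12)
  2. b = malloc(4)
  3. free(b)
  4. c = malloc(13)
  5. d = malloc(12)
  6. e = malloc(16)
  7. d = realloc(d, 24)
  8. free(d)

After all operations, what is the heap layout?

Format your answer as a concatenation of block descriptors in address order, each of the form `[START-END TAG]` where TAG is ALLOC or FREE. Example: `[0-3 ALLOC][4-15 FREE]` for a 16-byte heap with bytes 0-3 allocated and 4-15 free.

Op 1: a = malloc(12) -> a = 0; heap: [0-11 ALLOC][12-54 FREE]
Op 2: b = malloc(4) -> b = 12; heap: [0-11 ALLOC][12-15 ALLOC][16-54 FREE]
Op 3: free(b) -> (freed b); heap: [0-11 ALLOC][12-54 FREE]
Op 4: c = malloc(13) -> c = 12; heap: [0-11 ALLOC][12-24 ALLOC][25-54 FREE]
Op 5: d = malloc(12) -> d = 25; heap: [0-11 ALLOC][12-24 ALLOC][25-36 ALLOC][37-54 FREE]
Op 6: e = malloc(16) -> e = 37; heap: [0-11 ALLOC][12-24 ALLOC][25-36 ALLOC][37-52 ALLOC][53-54 FREE]
Op 7: d = realloc(d, 24) -> NULL (d unchanged); heap: [0-11 ALLOC][12-24 ALLOC][25-36 ALLOC][37-52 ALLOC][53-54 FREE]
Op 8: free(d) -> (freed d); heap: [0-11 ALLOC][12-24 ALLOC][25-36 FREE][37-52 ALLOC][53-54 FREE]

Answer: [0-11 ALLOC][12-24 ALLOC][25-36 FREE][37-52 ALLOC][53-54 FREE]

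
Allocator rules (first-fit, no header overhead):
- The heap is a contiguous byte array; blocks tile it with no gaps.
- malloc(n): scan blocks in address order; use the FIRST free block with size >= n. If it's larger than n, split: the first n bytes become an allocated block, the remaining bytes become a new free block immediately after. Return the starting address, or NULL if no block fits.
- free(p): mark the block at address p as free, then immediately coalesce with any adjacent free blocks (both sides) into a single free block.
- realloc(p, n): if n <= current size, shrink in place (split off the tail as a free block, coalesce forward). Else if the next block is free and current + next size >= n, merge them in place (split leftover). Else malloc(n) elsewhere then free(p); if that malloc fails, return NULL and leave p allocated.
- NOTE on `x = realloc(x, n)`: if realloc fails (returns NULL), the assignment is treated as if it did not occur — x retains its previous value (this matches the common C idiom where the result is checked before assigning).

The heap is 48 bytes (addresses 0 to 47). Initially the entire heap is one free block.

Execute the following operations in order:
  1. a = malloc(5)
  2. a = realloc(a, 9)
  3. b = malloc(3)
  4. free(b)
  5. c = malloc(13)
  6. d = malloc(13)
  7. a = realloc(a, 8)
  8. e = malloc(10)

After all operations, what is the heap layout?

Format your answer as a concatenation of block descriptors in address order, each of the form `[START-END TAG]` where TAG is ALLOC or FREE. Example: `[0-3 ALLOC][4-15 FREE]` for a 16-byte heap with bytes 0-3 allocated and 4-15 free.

Op 1: a = malloc(5) -> a = 0; heap: [0-4 ALLOC][5-47 FREE]
Op 2: a = realloc(a, 9) -> a = 0; heap: [0-8 ALLOC][9-47 FREE]
Op 3: b = malloc(3) -> b = 9; heap: [0-8 ALLOC][9-11 ALLOC][12-47 FREE]
Op 4: free(b) -> (freed b); heap: [0-8 ALLOC][9-47 FREE]
Op 5: c = malloc(13) -> c = 9; heap: [0-8 ALLOC][9-21 ALLOC][22-47 FREE]
Op 6: d = malloc(13) -> d = 22; heap: [0-8 ALLOC][9-21 ALLOC][22-34 ALLOC][35-47 FREE]
Op 7: a = realloc(a, 8) -> a = 0; heap: [0-7 ALLOC][8-8 FREE][9-21 ALLOC][22-34 ALLOC][35-47 FREE]
Op 8: e = malloc(10) -> e = 35; heap: [0-7 ALLOC][8-8 FREE][9-21 ALLOC][22-34 ALLOC][35-44 ALLOC][45-47 FREE]

Answer: [0-7 ALLOC][8-8 FREE][9-21 ALLOC][22-34 ALLOC][35-44 ALLOC][45-47 FREE]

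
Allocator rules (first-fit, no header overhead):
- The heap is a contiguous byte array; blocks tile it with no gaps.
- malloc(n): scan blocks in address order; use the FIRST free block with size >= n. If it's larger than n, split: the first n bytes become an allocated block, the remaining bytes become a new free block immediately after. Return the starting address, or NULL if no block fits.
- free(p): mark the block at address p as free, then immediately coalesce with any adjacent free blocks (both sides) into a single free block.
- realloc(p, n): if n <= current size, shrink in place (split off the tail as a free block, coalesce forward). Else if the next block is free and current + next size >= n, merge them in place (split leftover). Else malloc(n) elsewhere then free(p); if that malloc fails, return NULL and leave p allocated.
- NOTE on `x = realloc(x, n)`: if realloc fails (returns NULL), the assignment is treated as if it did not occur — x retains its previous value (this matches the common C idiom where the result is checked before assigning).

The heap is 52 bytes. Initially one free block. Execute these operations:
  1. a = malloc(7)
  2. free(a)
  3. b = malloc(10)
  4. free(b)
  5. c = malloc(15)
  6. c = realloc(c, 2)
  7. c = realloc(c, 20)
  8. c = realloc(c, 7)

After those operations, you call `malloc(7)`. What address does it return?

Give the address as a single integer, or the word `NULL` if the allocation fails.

Op 1: a = malloc(7) -> a = 0; heap: [0-6 ALLOC][7-51 FREE]
Op 2: free(a) -> (freed a); heap: [0-51 FREE]
Op 3: b = malloc(10) -> b = 0; heap: [0-9 ALLOC][10-51 FREE]
Op 4: free(b) -> (freed b); heap: [0-51 FREE]
Op 5: c = malloc(15) -> c = 0; heap: [0-14 ALLOC][15-51 FREE]
Op 6: c = realloc(c, 2) -> c = 0; heap: [0-1 ALLOC][2-51 FREE]
Op 7: c = realloc(c, 20) -> c = 0; heap: [0-19 ALLOC][20-51 FREE]
Op 8: c = realloc(c, 7) -> c = 0; heap: [0-6 ALLOC][7-51 FREE]
malloc(7): first-fit scan over [0-6 ALLOC][7-51 FREE] -> 7

Answer: 7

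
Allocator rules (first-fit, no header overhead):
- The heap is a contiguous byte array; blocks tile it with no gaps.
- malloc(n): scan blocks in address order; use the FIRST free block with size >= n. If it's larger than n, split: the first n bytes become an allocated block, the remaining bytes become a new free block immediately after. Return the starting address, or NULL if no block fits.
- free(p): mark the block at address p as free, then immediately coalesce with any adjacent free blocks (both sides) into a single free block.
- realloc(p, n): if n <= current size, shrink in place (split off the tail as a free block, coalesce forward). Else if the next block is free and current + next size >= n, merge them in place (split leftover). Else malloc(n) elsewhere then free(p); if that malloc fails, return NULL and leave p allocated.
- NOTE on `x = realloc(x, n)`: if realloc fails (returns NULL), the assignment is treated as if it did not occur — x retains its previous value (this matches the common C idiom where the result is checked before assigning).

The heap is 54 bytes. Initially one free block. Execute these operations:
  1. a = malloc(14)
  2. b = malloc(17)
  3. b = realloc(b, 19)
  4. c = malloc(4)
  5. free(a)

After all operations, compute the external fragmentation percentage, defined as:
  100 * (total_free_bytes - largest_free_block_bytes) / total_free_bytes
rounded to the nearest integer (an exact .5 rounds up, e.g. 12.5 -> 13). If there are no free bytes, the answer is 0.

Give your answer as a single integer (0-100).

Op 1: a = malloc(14) -> a = 0; heap: [0-13 ALLOC][14-53 FREE]
Op 2: b = malloc(17) -> b = 14; heap: [0-13 ALLOC][14-30 ALLOC][31-53 FREE]
Op 3: b = realloc(b, 19) -> b = 14; heap: [0-13 ALLOC][14-32 ALLOC][33-53 FREE]
Op 4: c = malloc(4) -> c = 33; heap: [0-13 ALLOC][14-32 ALLOC][33-36 ALLOC][37-53 FREE]
Op 5: free(a) -> (freed a); heap: [0-13 FREE][14-32 ALLOC][33-36 ALLOC][37-53 FREE]
Free blocks: [14 17] total_free=31 largest=17 -> 100*(31-17)/31 = 1400/31 ≈ 45.161 -> rounds to 45

Answer: 45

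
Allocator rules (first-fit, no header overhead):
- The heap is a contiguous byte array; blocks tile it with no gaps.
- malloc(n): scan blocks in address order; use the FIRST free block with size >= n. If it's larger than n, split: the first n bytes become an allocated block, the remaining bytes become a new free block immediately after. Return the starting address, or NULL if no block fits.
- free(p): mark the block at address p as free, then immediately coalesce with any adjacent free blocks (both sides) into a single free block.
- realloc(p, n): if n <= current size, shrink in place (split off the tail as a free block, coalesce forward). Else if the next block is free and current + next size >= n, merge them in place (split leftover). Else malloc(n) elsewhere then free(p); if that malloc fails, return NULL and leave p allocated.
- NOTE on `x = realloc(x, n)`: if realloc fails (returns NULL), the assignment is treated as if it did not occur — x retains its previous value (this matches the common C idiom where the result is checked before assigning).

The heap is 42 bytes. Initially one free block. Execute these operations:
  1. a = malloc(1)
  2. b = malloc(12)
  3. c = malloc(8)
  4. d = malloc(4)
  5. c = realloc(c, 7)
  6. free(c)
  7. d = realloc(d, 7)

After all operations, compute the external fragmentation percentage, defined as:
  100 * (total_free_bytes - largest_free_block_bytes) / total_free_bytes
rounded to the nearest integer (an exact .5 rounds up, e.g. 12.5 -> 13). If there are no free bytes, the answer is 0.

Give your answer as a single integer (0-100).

Answer: 36

Derivation:
Op 1: a = malloc(1) -> a = 0; heap: [0-0 ALLOC][1-41 FREE]
Op 2: b = malloc(12) -> b = 1; heap: [0-0 ALLOC][1-12 ALLOC][13-41 FREE]
Op 3: c = malloc(8) -> c = 13; heap: [0-0 ALLOC][1-12 ALLOC][13-20 ALLOC][21-41 FREE]
Op 4: d = malloc(4) -> d = 21; heap: [0-0 ALLOC][1-12 ALLOC][13-20 ALLOC][21-24 ALLOC][25-41 FREE]
Op 5: c = realloc(c, 7) -> c = 13; heap: [0-0 ALLOC][1-12 ALLOC][13-19 ALLOC][20-20 FREE][21-24 ALLOC][25-41 FREE]
Op 6: free(c) -> (freed c); heap: [0-0 ALLOC][1-12 ALLOC][13-20 FREE][21-24 ALLOC][25-41 FREE]
Op 7: d = realloc(d, 7) -> d = 21; heap: [0-0 ALLOC][1-12 ALLOC][13-20 FREE][21-27 ALLOC][28-41 FREE]
Free blocks: [8 14] total_free=22 largest=14 -> 100*(22-14)/22 = 800/22 ≈ 36.364 -> rounds to 36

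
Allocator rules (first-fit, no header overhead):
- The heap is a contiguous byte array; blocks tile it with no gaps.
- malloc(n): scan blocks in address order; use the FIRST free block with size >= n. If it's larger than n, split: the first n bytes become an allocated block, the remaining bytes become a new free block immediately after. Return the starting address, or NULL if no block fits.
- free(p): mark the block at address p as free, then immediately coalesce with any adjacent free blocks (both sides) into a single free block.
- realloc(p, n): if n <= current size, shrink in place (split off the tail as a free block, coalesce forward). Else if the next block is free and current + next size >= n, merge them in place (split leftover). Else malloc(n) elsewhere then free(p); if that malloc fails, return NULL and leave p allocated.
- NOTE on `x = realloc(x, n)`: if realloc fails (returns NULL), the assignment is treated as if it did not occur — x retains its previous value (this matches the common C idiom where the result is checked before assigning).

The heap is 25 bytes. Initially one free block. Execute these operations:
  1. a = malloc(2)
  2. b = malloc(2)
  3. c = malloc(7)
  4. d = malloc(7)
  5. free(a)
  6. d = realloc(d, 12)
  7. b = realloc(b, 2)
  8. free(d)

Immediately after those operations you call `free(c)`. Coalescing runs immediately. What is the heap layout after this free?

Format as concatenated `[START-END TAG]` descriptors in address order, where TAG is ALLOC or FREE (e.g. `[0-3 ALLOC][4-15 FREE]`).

Answer: [0-1 FREE][2-3 ALLOC][4-24 FREE]

Derivation:
Op 1: a = malloc(2) -> a = 0; heap: [0-1 ALLOC][2-24 FREE]
Op 2: b = malloc(2) -> b = 2; heap: [0-1 ALLOC][2-3 ALLOC][4-24 FREE]
Op 3: c = malloc(7) -> c = 4; heap: [0-1 ALLOC][2-3 ALLOC][4-10 ALLOC][11-24 FREE]
Op 4: d = malloc(7) -> d = 11; heap: [0-1 ALLOC][2-3 ALLOC][4-10 ALLOC][11-17 ALLOC][18-24 FREE]
Op 5: free(a) -> (freed a); heap: [0-1 FREE][2-3 ALLOC][4-10 ALLOC][11-17 ALLOC][18-24 FREE]
Op 6: d = realloc(d, 12) -> d = 11; heap: [0-1 FREE][2-3 ALLOC][4-10 ALLOC][11-22 ALLOC][23-24 FREE]
Op 7: b = realloc(b, 2) -> b = 2; heap: [0-1 FREE][2-3 ALLOC][4-10 ALLOC][11-22 ALLOC][23-24 FREE]
Op 8: free(d) -> (freed d); heap: [0-1 FREE][2-3 ALLOC][4-10 ALLOC][11-24 FREE]
free(c): c = 4 -> block [4-10 ALLOC]; mark free, coalesce with adjacent free neighbors -> [0-1 FREE][2-3 ALLOC][4-24 FREE]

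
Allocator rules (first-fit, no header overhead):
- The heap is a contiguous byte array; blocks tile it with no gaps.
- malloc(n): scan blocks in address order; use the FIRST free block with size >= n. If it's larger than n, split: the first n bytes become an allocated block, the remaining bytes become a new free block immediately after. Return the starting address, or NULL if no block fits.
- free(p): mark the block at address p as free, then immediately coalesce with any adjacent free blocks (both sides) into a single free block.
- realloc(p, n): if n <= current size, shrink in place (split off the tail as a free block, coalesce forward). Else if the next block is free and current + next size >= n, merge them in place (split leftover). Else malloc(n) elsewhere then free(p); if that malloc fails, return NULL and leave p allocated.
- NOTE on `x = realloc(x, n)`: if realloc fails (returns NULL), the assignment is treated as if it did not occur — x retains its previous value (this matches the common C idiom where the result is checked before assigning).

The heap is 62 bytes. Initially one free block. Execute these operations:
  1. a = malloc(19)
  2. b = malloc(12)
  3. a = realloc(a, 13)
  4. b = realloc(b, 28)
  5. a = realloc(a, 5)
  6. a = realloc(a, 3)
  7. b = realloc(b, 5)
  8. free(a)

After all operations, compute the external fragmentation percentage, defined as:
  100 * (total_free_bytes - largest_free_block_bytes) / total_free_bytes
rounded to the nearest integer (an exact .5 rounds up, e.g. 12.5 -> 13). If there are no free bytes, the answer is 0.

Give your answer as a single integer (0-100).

Answer: 33

Derivation:
Op 1: a = malloc(19) -> a = 0; heap: [0-18 ALLOC][19-61 FREE]
Op 2: b = malloc(12) -> b = 19; heap: [0-18 ALLOC][19-30 ALLOC][31-61 FREE]
Op 3: a = realloc(a, 13) -> a = 0; heap: [0-12 ALLOC][13-18 FREE][19-30 ALLOC][31-61 FREE]
Op 4: b = realloc(b, 28) -> b = 19; heap: [0-12 ALLOC][13-18 FREE][19-46 ALLOC][47-61 FREE]
Op 5: a = realloc(a, 5) -> a = 0; heap: [0-4 ALLOC][5-18 FREE][19-46 ALLOC][47-61 FREE]
Op 6: a = realloc(a, 3) -> a = 0; heap: [0-2 ALLOC][3-18 FREE][19-46 ALLOC][47-61 FREE]
Op 7: b = realloc(b, 5) -> b = 19; heap: [0-2 ALLOC][3-18 FREE][19-23 ALLOC][24-61 FREE]
Op 8: free(a) -> (freed a); heap: [0-18 FREE][19-23 ALLOC][24-61 FREE]
Free blocks: [19 38] total_free=57 largest=38 -> 100*(57-38)/57 = 1900/57 ≈ 33.333 -> rounds to 33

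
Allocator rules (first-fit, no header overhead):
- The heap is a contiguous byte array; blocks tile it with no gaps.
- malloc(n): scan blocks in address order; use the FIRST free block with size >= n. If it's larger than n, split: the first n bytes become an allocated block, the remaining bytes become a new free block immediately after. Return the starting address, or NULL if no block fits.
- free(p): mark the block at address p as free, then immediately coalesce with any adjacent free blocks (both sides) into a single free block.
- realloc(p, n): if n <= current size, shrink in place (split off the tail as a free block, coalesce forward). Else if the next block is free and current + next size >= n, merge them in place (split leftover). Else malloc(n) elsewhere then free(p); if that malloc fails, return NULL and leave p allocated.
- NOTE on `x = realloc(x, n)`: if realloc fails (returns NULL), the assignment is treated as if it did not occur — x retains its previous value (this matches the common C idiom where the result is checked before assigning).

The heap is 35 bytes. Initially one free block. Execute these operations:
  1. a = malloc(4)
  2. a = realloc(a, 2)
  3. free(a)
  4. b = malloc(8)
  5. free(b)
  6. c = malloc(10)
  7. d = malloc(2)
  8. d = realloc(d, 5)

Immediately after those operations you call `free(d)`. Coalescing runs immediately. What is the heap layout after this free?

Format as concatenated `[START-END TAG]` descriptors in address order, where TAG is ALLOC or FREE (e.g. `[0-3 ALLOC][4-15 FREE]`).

Answer: [0-9 ALLOC][10-34 FREE]

Derivation:
Op 1: a = malloc(4) -> a = 0; heap: [0-3 ALLOC][4-34 FREE]
Op 2: a = realloc(a, 2) -> a = 0; heap: [0-1 ALLOC][2-34 FREE]
Op 3: free(a) -> (freed a); heap: [0-34 FREE]
Op 4: b = malloc(8) -> b = 0; heap: [0-7 ALLOC][8-34 FREE]
Op 5: free(b) -> (freed b); heap: [0-34 FREE]
Op 6: c = malloc(10) -> c = 0; heap: [0-9 ALLOC][10-34 FREE]
Op 7: d = malloc(2) -> d = 10; heap: [0-9 ALLOC][10-11 ALLOC][12-34 FREE]
Op 8: d = realloc(d, 5) -> d = 10; heap: [0-9 ALLOC][10-14 ALLOC][15-34 FREE]
free(d): d = 10 -> block [10-14 ALLOC]; mark free, coalesce with adjacent free neighbors -> [0-9 ALLOC][10-34 FREE]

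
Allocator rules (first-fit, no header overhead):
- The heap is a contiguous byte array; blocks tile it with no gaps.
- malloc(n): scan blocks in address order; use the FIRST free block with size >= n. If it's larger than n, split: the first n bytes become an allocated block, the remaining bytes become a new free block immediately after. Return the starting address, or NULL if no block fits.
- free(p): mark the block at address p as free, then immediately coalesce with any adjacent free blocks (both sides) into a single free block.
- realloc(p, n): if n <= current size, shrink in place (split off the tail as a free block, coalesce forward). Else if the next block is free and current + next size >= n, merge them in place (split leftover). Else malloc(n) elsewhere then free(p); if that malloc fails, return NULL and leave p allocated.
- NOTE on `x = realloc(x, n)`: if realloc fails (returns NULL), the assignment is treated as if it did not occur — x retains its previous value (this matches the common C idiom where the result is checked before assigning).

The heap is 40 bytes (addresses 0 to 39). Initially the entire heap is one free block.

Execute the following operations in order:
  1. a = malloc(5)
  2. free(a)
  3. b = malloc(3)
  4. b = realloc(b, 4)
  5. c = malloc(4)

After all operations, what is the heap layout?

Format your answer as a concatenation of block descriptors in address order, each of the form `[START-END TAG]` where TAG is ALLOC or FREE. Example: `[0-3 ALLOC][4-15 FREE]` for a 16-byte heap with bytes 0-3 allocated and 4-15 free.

Op 1: a = malloc(5) -> a = 0; heap: [0-4 ALLOC][5-39 FREE]
Op 2: free(a) -> (freed a); heap: [0-39 FREE]
Op 3: b = malloc(3) -> b = 0; heap: [0-2 ALLOC][3-39 FREE]
Op 4: b = realloc(b, 4) -> b = 0; heap: [0-3 ALLOC][4-39 FREE]
Op 5: c = malloc(4) -> c = 4; heap: [0-3 ALLOC][4-7 ALLOC][8-39 FREE]

Answer: [0-3 ALLOC][4-7 ALLOC][8-39 FREE]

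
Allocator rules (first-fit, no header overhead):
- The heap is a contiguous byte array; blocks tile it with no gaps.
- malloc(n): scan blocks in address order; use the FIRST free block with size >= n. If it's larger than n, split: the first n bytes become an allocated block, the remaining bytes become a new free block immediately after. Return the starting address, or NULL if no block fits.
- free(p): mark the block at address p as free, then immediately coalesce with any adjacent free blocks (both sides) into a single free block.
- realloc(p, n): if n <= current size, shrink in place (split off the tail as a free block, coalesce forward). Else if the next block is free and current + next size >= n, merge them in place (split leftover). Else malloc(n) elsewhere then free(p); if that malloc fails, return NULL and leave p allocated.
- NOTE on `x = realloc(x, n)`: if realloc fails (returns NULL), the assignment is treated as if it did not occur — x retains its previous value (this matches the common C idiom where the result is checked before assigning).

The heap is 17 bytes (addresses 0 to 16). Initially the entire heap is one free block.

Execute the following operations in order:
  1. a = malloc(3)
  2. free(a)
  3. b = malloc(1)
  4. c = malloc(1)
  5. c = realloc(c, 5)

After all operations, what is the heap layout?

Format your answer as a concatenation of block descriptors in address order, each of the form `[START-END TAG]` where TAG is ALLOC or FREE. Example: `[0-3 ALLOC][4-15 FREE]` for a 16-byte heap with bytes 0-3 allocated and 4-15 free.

Op 1: a = malloc(3) -> a = 0; heap: [0-2 ALLOC][3-16 FREE]
Op 2: free(a) -> (freed a); heap: [0-16 FREE]
Op 3: b = malloc(1) -> b = 0; heap: [0-0 ALLOC][1-16 FREE]
Op 4: c = malloc(1) -> c = 1; heap: [0-0 ALLOC][1-1 ALLOC][2-16 FREE]
Op 5: c = realloc(c, 5) -> c = 1; heap: [0-0 ALLOC][1-5 ALLOC][6-16 FREE]

Answer: [0-0 ALLOC][1-5 ALLOC][6-16 FREE]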